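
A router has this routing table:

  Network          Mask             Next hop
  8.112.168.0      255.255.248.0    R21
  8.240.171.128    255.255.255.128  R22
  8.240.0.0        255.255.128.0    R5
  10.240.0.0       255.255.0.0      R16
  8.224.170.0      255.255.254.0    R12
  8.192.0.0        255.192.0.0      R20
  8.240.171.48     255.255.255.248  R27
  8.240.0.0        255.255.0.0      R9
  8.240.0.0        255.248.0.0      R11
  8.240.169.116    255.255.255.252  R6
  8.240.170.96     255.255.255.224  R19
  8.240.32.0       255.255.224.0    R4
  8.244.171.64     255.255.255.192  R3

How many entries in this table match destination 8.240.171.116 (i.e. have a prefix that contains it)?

3

Prefixes containing 8.240.171.116:
  8.192.0.0/10 (8.192.0.0 - 8.255.255.255)
  8.240.0.0/13 (8.240.0.0 - 8.247.255.255)
  8.240.0.0/16 (8.240.0.0 - 8.240.255.255)
Total matching entries: 3.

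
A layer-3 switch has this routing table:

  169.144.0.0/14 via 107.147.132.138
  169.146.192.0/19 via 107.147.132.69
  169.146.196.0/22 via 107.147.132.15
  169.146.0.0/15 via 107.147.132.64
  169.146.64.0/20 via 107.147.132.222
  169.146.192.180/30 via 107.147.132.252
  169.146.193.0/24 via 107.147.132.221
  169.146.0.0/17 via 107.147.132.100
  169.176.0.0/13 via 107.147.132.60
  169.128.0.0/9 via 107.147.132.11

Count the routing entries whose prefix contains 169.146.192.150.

4

Prefixes containing 169.146.192.150:
  169.128.0.0/9 (169.128.0.0 - 169.255.255.255)
  169.144.0.0/14 (169.144.0.0 - 169.147.255.255)
  169.146.0.0/15 (169.146.0.0 - 169.147.255.255)
  169.146.192.0/19 (169.146.192.0 - 169.146.223.255)
Total matching entries: 4.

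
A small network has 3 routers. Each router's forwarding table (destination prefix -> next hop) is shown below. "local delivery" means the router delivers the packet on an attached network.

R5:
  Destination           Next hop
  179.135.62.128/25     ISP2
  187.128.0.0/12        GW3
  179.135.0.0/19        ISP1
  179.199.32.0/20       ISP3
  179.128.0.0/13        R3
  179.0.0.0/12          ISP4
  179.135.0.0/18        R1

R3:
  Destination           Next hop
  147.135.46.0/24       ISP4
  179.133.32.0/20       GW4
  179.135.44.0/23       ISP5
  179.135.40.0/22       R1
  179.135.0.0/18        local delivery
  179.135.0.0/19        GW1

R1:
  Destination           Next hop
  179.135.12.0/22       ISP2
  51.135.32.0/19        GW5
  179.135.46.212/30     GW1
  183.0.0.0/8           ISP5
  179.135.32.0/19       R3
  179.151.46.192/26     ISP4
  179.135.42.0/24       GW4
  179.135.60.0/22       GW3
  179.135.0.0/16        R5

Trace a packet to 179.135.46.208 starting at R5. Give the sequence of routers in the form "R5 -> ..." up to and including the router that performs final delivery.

At R5: longest match for 179.135.46.208 is 179.135.0.0/18 -> R1
At R1: longest match for 179.135.46.208 is 179.135.32.0/19 -> R3
At R3: longest match for 179.135.46.208 is 179.135.0.0/18 -> local delivery

R5 -> R1 -> R3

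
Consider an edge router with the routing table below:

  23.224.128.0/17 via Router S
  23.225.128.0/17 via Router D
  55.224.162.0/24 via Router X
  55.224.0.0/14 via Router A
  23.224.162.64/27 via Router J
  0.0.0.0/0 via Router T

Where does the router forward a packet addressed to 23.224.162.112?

Routes whose prefix contains 23.224.162.112:
  0.0.0.0/0 (default, matches everything) -> Router T
  23.224.128.0/17 (23.224.128.0 - 23.224.255.255) -> Router S
More-specific entries that do NOT match:
  23.224.162.64/27 (23.224.162.64 - 23.224.162.95) does not contain 23.224.162.112
  55.224.162.0/24 (55.224.162.0 - 55.224.162.255) does not contain 23.224.162.112
Longest matching prefix is /17 -> next hop Router S.

Router S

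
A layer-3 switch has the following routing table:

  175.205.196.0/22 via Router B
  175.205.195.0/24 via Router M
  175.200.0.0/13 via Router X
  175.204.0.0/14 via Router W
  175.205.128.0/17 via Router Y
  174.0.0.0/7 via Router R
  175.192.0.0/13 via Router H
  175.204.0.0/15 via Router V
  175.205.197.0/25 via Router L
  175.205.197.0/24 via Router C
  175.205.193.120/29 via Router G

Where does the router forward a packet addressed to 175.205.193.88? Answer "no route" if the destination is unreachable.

Router Y

Routes whose prefix contains 175.205.193.88:
  174.0.0.0/7 (174.0.0.0 - 175.255.255.255) -> Router R
  175.200.0.0/13 (175.200.0.0 - 175.207.255.255) -> Router X
  175.204.0.0/14 (175.204.0.0 - 175.207.255.255) -> Router W
  175.204.0.0/15 (175.204.0.0 - 175.205.255.255) -> Router V
  175.205.128.0/17 (175.205.128.0 - 175.205.255.255) -> Router Y
More-specific entries that do NOT match:
  175.205.193.120/29 (175.205.193.120 - 175.205.193.127) does not contain 175.205.193.88
  175.205.197.0/25 (175.205.197.0 - 175.205.197.127) does not contain 175.205.193.88
  175.205.195.0/24 (175.205.195.0 - 175.205.195.255) does not contain 175.205.193.88
  175.205.197.0/24 (175.205.197.0 - 175.205.197.255) does not contain 175.205.193.88
  175.205.196.0/22 (175.205.196.0 - 175.205.199.255) does not contain 175.205.193.88
Longest matching prefix is /17 -> next hop Router Y.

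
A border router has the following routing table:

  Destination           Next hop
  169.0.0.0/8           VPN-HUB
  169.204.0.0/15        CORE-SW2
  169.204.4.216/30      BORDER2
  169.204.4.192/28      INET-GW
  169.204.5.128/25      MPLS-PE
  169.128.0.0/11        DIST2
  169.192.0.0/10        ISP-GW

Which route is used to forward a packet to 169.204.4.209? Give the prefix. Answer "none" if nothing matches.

Entries matching 169.204.4.209:
  169.0.0.0/8 (169.0.0.0 - 169.255.255.255)
  169.192.0.0/10 (169.192.0.0 - 169.255.255.255)
  169.204.0.0/15 (169.204.0.0 - 169.205.255.255)
Most specific is 169.204.0.0/15.

169.204.0.0/15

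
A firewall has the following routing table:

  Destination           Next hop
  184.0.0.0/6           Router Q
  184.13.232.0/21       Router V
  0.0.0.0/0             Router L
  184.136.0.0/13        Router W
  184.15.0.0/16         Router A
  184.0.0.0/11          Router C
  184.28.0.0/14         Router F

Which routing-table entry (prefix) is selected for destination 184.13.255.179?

184.0.0.0/11

Entries matching 184.13.255.179:
  0.0.0.0/0 (default, matches everything)
  184.0.0.0/6 (184.0.0.0 - 187.255.255.255)
  184.0.0.0/11 (184.0.0.0 - 184.31.255.255)
Most specific is 184.0.0.0/11.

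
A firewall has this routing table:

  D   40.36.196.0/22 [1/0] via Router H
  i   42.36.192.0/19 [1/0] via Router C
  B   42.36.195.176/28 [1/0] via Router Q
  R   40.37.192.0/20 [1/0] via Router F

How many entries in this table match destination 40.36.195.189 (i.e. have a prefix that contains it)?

0

No listed prefix contains 40.36.195.189.
Total matching entries: 0.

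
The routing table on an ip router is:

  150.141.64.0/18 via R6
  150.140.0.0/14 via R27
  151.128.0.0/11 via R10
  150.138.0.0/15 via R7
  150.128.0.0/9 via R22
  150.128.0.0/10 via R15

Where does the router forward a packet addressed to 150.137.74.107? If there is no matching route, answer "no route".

Routes whose prefix contains 150.137.74.107:
  150.128.0.0/9 (150.128.0.0 - 150.255.255.255) -> R22
  150.128.0.0/10 (150.128.0.0 - 150.191.255.255) -> R15
More-specific entries that do NOT match:
  150.141.64.0/18 (150.141.64.0 - 150.141.127.255) does not contain 150.137.74.107
  150.138.0.0/15 (150.138.0.0 - 150.139.255.255) does not contain 150.137.74.107
  150.140.0.0/14 (150.140.0.0 - 150.143.255.255) does not contain 150.137.74.107
  151.128.0.0/11 (151.128.0.0 - 151.159.255.255) does not contain 150.137.74.107
Longest matching prefix is /10 -> next hop R15.

R15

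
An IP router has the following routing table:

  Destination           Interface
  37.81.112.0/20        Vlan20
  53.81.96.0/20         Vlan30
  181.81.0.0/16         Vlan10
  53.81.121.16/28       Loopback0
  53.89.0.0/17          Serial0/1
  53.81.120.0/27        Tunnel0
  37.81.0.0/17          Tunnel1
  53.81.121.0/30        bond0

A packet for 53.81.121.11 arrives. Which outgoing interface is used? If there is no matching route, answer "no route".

No entry's prefix contains 53.81.121.11; there is no default route.

no route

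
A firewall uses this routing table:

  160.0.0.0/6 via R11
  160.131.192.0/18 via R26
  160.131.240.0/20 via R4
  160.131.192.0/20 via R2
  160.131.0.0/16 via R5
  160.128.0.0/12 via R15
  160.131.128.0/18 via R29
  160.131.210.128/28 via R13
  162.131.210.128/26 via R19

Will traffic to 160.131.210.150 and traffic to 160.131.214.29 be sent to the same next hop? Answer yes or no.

160.131.210.150: longest match 160.131.192.0/18 -> R26
160.131.214.29: longest match 160.131.192.0/18 -> R26

yes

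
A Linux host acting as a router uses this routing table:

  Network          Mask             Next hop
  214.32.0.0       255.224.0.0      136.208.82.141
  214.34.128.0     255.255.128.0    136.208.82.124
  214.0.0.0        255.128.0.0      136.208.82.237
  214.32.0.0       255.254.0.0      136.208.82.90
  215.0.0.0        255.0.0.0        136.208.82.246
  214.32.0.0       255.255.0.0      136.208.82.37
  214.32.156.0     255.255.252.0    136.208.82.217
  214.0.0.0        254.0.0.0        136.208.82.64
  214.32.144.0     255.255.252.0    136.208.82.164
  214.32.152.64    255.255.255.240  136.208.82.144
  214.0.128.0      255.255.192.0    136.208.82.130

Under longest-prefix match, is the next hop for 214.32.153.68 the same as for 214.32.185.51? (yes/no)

214.32.153.68: longest match 214.32.0.0/16 -> 136.208.82.37
214.32.185.51: longest match 214.32.0.0/16 -> 136.208.82.37

yes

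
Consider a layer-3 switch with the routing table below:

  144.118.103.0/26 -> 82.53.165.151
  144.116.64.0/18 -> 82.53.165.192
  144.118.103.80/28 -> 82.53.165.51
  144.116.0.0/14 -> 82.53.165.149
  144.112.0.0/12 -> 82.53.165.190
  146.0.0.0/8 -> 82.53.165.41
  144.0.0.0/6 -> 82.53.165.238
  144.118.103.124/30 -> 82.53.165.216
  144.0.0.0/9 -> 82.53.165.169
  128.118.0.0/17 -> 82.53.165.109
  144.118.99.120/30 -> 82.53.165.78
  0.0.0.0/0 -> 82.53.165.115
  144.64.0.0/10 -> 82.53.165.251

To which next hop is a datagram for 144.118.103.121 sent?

Routes whose prefix contains 144.118.103.121:
  0.0.0.0/0 (default, matches everything) -> 82.53.165.115
  144.0.0.0/6 (144.0.0.0 - 147.255.255.255) -> 82.53.165.238
  144.0.0.0/9 (144.0.0.0 - 144.127.255.255) -> 82.53.165.169
  144.64.0.0/10 (144.64.0.0 - 144.127.255.255) -> 82.53.165.251
  144.112.0.0/12 (144.112.0.0 - 144.127.255.255) -> 82.53.165.190
  144.116.0.0/14 (144.116.0.0 - 144.119.255.255) -> 82.53.165.149
More-specific entries that do NOT match:
  144.118.103.124/30 (144.118.103.124 - 144.118.103.127) does not contain 144.118.103.121
  144.118.99.120/30 (144.118.99.120 - 144.118.99.123) does not contain 144.118.103.121
  144.118.103.80/28 (144.118.103.80 - 144.118.103.95) does not contain 144.118.103.121
  144.118.103.0/26 (144.118.103.0 - 144.118.103.63) does not contain 144.118.103.121
  144.116.64.0/18 (144.116.64.0 - 144.116.127.255) does not contain 144.118.103.121
  128.118.0.0/17 (128.118.0.0 - 128.118.127.255) does not contain 144.118.103.121
Longest matching prefix is /14 -> next hop 82.53.165.149.

82.53.165.149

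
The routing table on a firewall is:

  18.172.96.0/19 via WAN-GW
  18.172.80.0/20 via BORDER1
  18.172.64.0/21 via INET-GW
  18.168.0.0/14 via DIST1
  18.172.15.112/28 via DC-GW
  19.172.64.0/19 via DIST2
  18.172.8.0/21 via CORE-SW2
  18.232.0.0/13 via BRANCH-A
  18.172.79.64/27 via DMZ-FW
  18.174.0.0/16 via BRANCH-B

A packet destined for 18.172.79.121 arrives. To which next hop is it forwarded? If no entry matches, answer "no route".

no route

No entry's prefix contains 18.172.79.121; there is no default route.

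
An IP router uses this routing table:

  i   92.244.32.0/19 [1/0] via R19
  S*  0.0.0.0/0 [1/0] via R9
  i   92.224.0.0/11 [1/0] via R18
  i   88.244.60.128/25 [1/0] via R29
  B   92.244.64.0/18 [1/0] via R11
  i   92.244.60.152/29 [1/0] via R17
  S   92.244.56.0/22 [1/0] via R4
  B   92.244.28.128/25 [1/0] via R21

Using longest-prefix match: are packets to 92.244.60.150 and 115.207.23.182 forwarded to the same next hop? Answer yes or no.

92.244.60.150: longest match 92.244.32.0/19 -> R19
115.207.23.182: longest match 0.0.0.0/0 -> R9

no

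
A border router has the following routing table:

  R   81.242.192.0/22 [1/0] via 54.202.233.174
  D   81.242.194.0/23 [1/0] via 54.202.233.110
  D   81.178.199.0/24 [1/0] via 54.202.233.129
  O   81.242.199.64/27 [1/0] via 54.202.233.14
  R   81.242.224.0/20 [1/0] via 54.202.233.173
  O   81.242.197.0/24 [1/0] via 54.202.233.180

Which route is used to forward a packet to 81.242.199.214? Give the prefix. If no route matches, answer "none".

none

81.242.199.214 is outside every listed prefix and there is no default route.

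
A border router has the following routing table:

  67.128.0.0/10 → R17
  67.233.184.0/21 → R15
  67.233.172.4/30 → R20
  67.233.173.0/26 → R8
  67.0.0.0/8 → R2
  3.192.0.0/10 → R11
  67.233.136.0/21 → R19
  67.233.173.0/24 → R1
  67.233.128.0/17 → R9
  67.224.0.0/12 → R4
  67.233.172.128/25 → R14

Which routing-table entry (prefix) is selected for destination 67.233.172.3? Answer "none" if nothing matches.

67.233.128.0/17

Entries matching 67.233.172.3:
  67.0.0.0/8 (67.0.0.0 - 67.255.255.255)
  67.224.0.0/12 (67.224.0.0 - 67.239.255.255)
  67.233.128.0/17 (67.233.128.0 - 67.233.255.255)
Most specific is 67.233.128.0/17.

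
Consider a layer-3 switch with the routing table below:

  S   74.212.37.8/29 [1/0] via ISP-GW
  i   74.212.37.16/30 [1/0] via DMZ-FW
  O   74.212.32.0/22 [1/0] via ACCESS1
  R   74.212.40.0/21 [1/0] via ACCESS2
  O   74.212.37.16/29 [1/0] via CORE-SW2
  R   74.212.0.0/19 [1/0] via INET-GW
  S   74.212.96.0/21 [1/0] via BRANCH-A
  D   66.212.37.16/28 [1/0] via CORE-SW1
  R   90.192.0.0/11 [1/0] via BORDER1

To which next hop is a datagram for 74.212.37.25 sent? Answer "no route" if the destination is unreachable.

no route

No entry's prefix contains 74.212.37.25; there is no default route.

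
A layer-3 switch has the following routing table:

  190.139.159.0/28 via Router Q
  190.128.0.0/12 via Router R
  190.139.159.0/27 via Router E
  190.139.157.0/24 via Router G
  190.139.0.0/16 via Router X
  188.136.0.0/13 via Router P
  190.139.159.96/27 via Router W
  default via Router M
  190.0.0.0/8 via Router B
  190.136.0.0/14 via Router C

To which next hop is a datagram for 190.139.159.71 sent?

Routes whose prefix contains 190.139.159.71:
  0.0.0.0/0 (default, matches everything) -> Router M
  190.0.0.0/8 (190.0.0.0 - 190.255.255.255) -> Router B
  190.128.0.0/12 (190.128.0.0 - 190.143.255.255) -> Router R
  190.136.0.0/14 (190.136.0.0 - 190.139.255.255) -> Router C
  190.139.0.0/16 (190.139.0.0 - 190.139.255.255) -> Router X
More-specific entries that do NOT match:
  190.139.159.0/28 (190.139.159.0 - 190.139.159.15) does not contain 190.139.159.71
  190.139.159.0/27 (190.139.159.0 - 190.139.159.31) does not contain 190.139.159.71
  190.139.159.96/27 (190.139.159.96 - 190.139.159.127) does not contain 190.139.159.71
  190.139.157.0/24 (190.139.157.0 - 190.139.157.255) does not contain 190.139.159.71
Longest matching prefix is /16 -> next hop Router X.

Router X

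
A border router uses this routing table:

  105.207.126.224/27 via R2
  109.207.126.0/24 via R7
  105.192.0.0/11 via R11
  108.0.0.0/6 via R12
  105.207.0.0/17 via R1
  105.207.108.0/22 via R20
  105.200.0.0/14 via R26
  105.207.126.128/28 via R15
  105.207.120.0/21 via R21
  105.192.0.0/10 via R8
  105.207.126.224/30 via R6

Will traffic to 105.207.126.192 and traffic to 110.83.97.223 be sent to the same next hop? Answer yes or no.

no

105.207.126.192: longest match 105.207.120.0/21 -> R21
110.83.97.223: longest match 108.0.0.0/6 -> R12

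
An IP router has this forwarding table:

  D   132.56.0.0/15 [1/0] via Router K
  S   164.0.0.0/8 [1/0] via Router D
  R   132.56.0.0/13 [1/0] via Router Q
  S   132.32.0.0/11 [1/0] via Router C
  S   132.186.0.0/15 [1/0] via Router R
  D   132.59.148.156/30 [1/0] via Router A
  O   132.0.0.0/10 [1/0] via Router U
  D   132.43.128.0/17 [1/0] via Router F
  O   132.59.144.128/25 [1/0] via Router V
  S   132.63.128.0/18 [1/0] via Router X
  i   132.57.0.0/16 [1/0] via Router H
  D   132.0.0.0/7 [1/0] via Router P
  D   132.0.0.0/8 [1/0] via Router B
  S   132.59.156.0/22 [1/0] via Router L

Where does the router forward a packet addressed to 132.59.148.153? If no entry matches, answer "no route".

Router Q

Routes whose prefix contains 132.59.148.153:
  132.0.0.0/7 (132.0.0.0 - 133.255.255.255) -> Router P
  132.0.0.0/8 (132.0.0.0 - 132.255.255.255) -> Router B
  132.0.0.0/10 (132.0.0.0 - 132.63.255.255) -> Router U
  132.32.0.0/11 (132.32.0.0 - 132.63.255.255) -> Router C
  132.56.0.0/13 (132.56.0.0 - 132.63.255.255) -> Router Q
More-specific entries that do NOT match:
  132.59.148.156/30 (132.59.148.156 - 132.59.148.159) does not contain 132.59.148.153
  132.59.144.128/25 (132.59.144.128 - 132.59.144.255) does not contain 132.59.148.153
  132.59.156.0/22 (132.59.156.0 - 132.59.159.255) does not contain 132.59.148.153
  132.63.128.0/18 (132.63.128.0 - 132.63.191.255) does not contain 132.59.148.153
  132.43.128.0/17 (132.43.128.0 - 132.43.255.255) does not contain 132.59.148.153
  132.57.0.0/16 (132.57.0.0 - 132.57.255.255) does not contain 132.59.148.153
  132.56.0.0/15 (132.56.0.0 - 132.57.255.255) does not contain 132.59.148.153
  132.186.0.0/15 (132.186.0.0 - 132.187.255.255) does not contain 132.59.148.153
Longest matching prefix is /13 -> next hop Router Q.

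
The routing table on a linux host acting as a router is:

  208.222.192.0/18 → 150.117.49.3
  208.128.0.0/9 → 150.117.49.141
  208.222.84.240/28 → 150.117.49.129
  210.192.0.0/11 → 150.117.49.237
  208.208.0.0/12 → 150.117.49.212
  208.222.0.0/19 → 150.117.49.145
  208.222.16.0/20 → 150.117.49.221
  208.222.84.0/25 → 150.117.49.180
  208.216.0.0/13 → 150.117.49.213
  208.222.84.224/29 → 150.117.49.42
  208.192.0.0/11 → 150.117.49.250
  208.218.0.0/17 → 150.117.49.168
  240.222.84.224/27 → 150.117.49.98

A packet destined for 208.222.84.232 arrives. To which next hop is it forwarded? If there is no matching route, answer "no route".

Routes whose prefix contains 208.222.84.232:
  208.128.0.0/9 (208.128.0.0 - 208.255.255.255) -> 150.117.49.141
  208.192.0.0/11 (208.192.0.0 - 208.223.255.255) -> 150.117.49.250
  208.208.0.0/12 (208.208.0.0 - 208.223.255.255) -> 150.117.49.212
  208.216.0.0/13 (208.216.0.0 - 208.223.255.255) -> 150.117.49.213
More-specific entries that do NOT match:
  208.222.84.224/29 (208.222.84.224 - 208.222.84.231) does not contain 208.222.84.232
  208.222.84.240/28 (208.222.84.240 - 208.222.84.255) does not contain 208.222.84.232
  240.222.84.224/27 (240.222.84.224 - 240.222.84.255) does not contain 208.222.84.232
  208.222.84.0/25 (208.222.84.0 - 208.222.84.127) does not contain 208.222.84.232
  208.222.16.0/20 (208.222.16.0 - 208.222.31.255) does not contain 208.222.84.232
  208.222.0.0/19 (208.222.0.0 - 208.222.31.255) does not contain 208.222.84.232
  208.222.192.0/18 (208.222.192.0 - 208.222.255.255) does not contain 208.222.84.232
  208.218.0.0/17 (208.218.0.0 - 208.218.127.255) does not contain 208.222.84.232
Longest matching prefix is /13 -> next hop 150.117.49.213.

150.117.49.213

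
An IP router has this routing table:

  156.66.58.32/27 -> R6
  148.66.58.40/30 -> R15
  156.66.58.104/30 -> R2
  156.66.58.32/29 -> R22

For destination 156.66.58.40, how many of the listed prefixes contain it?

1

Prefixes containing 156.66.58.40:
  156.66.58.32/27 (156.66.58.32 - 156.66.58.63)
Total matching entries: 1.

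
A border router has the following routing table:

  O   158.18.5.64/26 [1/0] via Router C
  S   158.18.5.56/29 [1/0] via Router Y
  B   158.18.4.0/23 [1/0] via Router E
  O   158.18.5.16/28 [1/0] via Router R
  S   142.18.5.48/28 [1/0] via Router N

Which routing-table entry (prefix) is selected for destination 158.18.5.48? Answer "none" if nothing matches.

158.18.4.0/23

Entries matching 158.18.5.48:
  158.18.4.0/23 (158.18.4.0 - 158.18.5.255)
Most specific is 158.18.4.0/23.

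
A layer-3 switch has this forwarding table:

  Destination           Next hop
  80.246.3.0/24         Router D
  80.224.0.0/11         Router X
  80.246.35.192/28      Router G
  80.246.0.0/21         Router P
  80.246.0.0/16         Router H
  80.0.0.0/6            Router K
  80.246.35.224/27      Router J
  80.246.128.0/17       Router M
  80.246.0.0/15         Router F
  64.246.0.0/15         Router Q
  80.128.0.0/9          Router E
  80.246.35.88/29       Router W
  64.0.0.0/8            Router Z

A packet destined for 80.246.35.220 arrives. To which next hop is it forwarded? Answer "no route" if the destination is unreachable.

Router H

Routes whose prefix contains 80.246.35.220:
  80.0.0.0/6 (80.0.0.0 - 83.255.255.255) -> Router K
  80.128.0.0/9 (80.128.0.0 - 80.255.255.255) -> Router E
  80.224.0.0/11 (80.224.0.0 - 80.255.255.255) -> Router X
  80.246.0.0/15 (80.246.0.0 - 80.247.255.255) -> Router F
  80.246.0.0/16 (80.246.0.0 - 80.246.255.255) -> Router H
More-specific entries that do NOT match:
  80.246.35.88/29 (80.246.35.88 - 80.246.35.95) does not contain 80.246.35.220
  80.246.35.192/28 (80.246.35.192 - 80.246.35.207) does not contain 80.246.35.220
  80.246.35.224/27 (80.246.35.224 - 80.246.35.255) does not contain 80.246.35.220
  80.246.3.0/24 (80.246.3.0 - 80.246.3.255) does not contain 80.246.35.220
  80.246.0.0/21 (80.246.0.0 - 80.246.7.255) does not contain 80.246.35.220
  80.246.128.0/17 (80.246.128.0 - 80.246.255.255) does not contain 80.246.35.220
Longest matching prefix is /16 -> next hop Router H.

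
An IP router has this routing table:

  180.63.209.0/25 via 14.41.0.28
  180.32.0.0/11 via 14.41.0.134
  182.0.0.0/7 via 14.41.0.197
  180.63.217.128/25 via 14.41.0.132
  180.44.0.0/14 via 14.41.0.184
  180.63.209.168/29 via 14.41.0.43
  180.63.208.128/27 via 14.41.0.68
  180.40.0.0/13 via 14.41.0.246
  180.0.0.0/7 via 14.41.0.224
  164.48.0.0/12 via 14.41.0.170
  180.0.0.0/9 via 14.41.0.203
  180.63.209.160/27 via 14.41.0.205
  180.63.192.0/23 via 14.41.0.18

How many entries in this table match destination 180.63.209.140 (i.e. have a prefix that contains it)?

3

Prefixes containing 180.63.209.140:
  180.0.0.0/7 (180.0.0.0 - 181.255.255.255)
  180.0.0.0/9 (180.0.0.0 - 180.127.255.255)
  180.32.0.0/11 (180.32.0.0 - 180.63.255.255)
Total matching entries: 3.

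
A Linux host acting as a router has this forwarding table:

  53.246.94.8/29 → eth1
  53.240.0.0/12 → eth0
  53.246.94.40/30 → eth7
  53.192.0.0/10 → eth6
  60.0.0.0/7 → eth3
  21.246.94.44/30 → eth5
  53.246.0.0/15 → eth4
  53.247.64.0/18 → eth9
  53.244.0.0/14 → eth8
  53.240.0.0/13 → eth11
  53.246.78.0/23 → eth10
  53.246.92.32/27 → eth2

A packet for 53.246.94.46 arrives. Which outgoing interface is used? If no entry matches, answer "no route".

eth4

Routes whose prefix contains 53.246.94.46:
  53.192.0.0/10 (53.192.0.0 - 53.255.255.255) -> eth6
  53.240.0.0/12 (53.240.0.0 - 53.255.255.255) -> eth0
  53.240.0.0/13 (53.240.0.0 - 53.247.255.255) -> eth11
  53.244.0.0/14 (53.244.0.0 - 53.247.255.255) -> eth8
  53.246.0.0/15 (53.246.0.0 - 53.247.255.255) -> eth4
More-specific entries that do NOT match:
  53.246.94.40/30 (53.246.94.40 - 53.246.94.43) does not contain 53.246.94.46
  21.246.94.44/30 (21.246.94.44 - 21.246.94.47) does not contain 53.246.94.46
  53.246.94.8/29 (53.246.94.8 - 53.246.94.15) does not contain 53.246.94.46
  53.246.92.32/27 (53.246.92.32 - 53.246.92.63) does not contain 53.246.94.46
  53.246.78.0/23 (53.246.78.0 - 53.246.79.255) does not contain 53.246.94.46
  53.247.64.0/18 (53.247.64.0 - 53.247.127.255) does not contain 53.246.94.46
Longest matching prefix is /15 -> interface eth4.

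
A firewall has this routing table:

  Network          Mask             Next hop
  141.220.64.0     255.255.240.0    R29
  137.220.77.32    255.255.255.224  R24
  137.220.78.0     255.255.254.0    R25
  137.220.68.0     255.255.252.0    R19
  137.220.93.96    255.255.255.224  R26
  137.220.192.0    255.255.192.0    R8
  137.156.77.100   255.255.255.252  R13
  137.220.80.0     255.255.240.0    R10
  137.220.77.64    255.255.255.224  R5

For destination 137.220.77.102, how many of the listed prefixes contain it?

0

No listed prefix contains 137.220.77.102.
Total matching entries: 0.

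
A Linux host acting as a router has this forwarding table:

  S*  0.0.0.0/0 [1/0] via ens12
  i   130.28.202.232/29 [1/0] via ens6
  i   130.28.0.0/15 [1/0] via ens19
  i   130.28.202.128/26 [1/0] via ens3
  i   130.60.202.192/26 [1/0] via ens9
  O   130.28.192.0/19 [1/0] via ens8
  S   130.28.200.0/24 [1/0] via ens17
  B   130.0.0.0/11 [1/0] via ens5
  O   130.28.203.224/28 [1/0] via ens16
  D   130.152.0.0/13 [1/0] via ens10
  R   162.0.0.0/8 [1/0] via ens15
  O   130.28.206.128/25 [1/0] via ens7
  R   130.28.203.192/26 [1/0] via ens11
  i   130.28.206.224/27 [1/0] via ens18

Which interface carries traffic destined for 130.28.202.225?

Routes whose prefix contains 130.28.202.225:
  0.0.0.0/0 (default, matches everything) -> ens12
  130.0.0.0/11 (130.0.0.0 - 130.31.255.255) -> ens5
  130.28.0.0/15 (130.28.0.0 - 130.29.255.255) -> ens19
  130.28.192.0/19 (130.28.192.0 - 130.28.223.255) -> ens8
More-specific entries that do NOT match:
  130.28.202.232/29 (130.28.202.232 - 130.28.202.239) does not contain 130.28.202.225
  130.28.203.224/28 (130.28.203.224 - 130.28.203.239) does not contain 130.28.202.225
  130.28.206.224/27 (130.28.206.224 - 130.28.206.255) does not contain 130.28.202.225
  130.28.202.128/26 (130.28.202.128 - 130.28.202.191) does not contain 130.28.202.225
  130.60.202.192/26 (130.60.202.192 - 130.60.202.255) does not contain 130.28.202.225
  130.28.203.192/26 (130.28.203.192 - 130.28.203.255) does not contain 130.28.202.225
  130.28.206.128/25 (130.28.206.128 - 130.28.206.255) does not contain 130.28.202.225
  130.28.200.0/24 (130.28.200.0 - 130.28.200.255) does not contain 130.28.202.225
Longest matching prefix is /19 -> interface ens8.

ens8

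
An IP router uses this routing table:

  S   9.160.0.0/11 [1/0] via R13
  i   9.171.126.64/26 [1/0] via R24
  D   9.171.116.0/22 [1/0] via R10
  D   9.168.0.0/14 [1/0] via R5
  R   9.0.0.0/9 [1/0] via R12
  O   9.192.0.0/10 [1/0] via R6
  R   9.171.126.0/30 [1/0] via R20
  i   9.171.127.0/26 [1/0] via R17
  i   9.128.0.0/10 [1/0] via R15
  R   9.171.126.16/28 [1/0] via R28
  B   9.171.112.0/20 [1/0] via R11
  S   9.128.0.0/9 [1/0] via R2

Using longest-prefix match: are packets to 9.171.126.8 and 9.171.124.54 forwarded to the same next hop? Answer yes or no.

9.171.126.8: longest match 9.171.112.0/20 -> R11
9.171.124.54: longest match 9.171.112.0/20 -> R11

yes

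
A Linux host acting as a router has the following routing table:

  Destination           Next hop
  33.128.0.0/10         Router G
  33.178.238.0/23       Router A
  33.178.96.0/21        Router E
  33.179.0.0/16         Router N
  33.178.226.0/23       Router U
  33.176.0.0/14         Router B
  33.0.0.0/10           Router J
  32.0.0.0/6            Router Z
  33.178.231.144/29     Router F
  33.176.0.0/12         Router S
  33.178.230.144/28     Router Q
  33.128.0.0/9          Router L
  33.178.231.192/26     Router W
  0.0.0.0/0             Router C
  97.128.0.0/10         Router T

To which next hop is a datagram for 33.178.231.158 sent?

Routes whose prefix contains 33.178.231.158:
  0.0.0.0/0 (default, matches everything) -> Router C
  32.0.0.0/6 (32.0.0.0 - 35.255.255.255) -> Router Z
  33.128.0.0/9 (33.128.0.0 - 33.255.255.255) -> Router L
  33.128.0.0/10 (33.128.0.0 - 33.191.255.255) -> Router G
  33.176.0.0/12 (33.176.0.0 - 33.191.255.255) -> Router S
  33.176.0.0/14 (33.176.0.0 - 33.179.255.255) -> Router B
More-specific entries that do NOT match:
  33.178.231.144/29 (33.178.231.144 - 33.178.231.151) does not contain 33.178.231.158
  33.178.230.144/28 (33.178.230.144 - 33.178.230.159) does not contain 33.178.231.158
  33.178.231.192/26 (33.178.231.192 - 33.178.231.255) does not contain 33.178.231.158
  33.178.238.0/23 (33.178.238.0 - 33.178.239.255) does not contain 33.178.231.158
  33.178.226.0/23 (33.178.226.0 - 33.178.227.255) does not contain 33.178.231.158
  33.178.96.0/21 (33.178.96.0 - 33.178.103.255) does not contain 33.178.231.158
  33.179.0.0/16 (33.179.0.0 - 33.179.255.255) does not contain 33.178.231.158
Longest matching prefix is /14 -> next hop Router B.

Router B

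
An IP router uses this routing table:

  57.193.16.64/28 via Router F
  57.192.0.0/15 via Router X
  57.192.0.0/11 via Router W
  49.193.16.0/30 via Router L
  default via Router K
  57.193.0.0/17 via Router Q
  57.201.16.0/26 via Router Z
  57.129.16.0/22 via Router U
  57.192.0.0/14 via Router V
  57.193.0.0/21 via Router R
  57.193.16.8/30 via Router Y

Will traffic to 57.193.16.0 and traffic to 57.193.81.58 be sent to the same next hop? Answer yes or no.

yes

57.193.16.0: longest match 57.193.0.0/17 -> Router Q
57.193.81.58: longest match 57.193.0.0/17 -> Router Q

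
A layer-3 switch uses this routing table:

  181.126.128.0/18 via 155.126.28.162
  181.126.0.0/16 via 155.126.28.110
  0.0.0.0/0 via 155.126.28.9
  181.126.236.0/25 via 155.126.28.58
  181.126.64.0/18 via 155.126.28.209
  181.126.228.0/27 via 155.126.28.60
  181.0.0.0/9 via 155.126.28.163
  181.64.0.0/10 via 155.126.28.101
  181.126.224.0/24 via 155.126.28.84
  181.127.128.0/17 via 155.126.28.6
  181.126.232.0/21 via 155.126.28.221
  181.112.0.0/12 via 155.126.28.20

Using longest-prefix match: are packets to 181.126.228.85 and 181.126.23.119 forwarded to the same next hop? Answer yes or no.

yes

181.126.228.85: longest match 181.126.0.0/16 -> 155.126.28.110
181.126.23.119: longest match 181.126.0.0/16 -> 155.126.28.110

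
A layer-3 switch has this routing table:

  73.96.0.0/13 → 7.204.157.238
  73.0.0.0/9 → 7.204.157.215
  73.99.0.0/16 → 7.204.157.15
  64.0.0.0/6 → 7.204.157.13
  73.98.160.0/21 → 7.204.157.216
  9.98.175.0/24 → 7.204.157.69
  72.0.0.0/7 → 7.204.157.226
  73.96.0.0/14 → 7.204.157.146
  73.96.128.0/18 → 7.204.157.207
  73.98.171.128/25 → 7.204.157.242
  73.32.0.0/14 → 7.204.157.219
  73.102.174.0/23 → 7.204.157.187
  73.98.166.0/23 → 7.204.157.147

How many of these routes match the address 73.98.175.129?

4

Prefixes containing 73.98.175.129:
  72.0.0.0/7 (72.0.0.0 - 73.255.255.255)
  73.0.0.0/9 (73.0.0.0 - 73.127.255.255)
  73.96.0.0/13 (73.96.0.0 - 73.103.255.255)
  73.96.0.0/14 (73.96.0.0 - 73.99.255.255)
Total matching entries: 4.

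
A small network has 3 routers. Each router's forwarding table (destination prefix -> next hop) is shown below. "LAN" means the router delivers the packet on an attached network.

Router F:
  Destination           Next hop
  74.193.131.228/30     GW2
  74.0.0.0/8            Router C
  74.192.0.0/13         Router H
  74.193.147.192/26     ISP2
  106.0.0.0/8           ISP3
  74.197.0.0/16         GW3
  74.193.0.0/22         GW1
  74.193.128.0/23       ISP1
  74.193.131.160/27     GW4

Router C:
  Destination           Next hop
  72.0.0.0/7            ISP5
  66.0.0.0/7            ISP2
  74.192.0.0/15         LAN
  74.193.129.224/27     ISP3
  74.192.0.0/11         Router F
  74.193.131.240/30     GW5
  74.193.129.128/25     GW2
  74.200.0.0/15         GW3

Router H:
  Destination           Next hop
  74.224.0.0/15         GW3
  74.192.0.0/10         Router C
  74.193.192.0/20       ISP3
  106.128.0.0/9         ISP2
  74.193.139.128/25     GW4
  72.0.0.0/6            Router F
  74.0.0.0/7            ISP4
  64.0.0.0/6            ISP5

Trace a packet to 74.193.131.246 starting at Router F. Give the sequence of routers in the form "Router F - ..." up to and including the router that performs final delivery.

Router F - Router H - Router C

At Router F: longest match for 74.193.131.246 is 74.192.0.0/13 -> Router H
At Router H: longest match for 74.193.131.246 is 74.192.0.0/10 -> Router C
At Router C: longest match for 74.193.131.246 is 74.192.0.0/15 -> LAN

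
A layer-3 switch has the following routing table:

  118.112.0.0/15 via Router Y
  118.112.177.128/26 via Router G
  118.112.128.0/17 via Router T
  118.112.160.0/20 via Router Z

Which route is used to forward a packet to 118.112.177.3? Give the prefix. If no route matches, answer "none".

Entries matching 118.112.177.3:
  118.112.0.0/15 (118.112.0.0 - 118.113.255.255)
  118.112.128.0/17 (118.112.128.0 - 118.112.255.255)
Most specific is 118.112.128.0/17.

118.112.128.0/17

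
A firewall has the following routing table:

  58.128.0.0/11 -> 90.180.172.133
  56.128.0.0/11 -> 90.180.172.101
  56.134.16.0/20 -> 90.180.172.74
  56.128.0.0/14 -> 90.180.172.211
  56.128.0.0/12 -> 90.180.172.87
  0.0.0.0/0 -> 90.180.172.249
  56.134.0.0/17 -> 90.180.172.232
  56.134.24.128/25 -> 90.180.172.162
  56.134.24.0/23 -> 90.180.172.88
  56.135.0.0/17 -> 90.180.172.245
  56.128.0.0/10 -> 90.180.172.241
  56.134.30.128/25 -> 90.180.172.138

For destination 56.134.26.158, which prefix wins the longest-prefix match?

Entries matching 56.134.26.158:
  0.0.0.0/0 (default, matches everything)
  56.128.0.0/10 (56.128.0.0 - 56.191.255.255)
  56.128.0.0/11 (56.128.0.0 - 56.159.255.255)
  56.128.0.0/12 (56.128.0.0 - 56.143.255.255)
  56.134.0.0/17 (56.134.0.0 - 56.134.127.255)
  56.134.16.0/20 (56.134.16.0 - 56.134.31.255)
Most specific is 56.134.16.0/20.

56.134.16.0/20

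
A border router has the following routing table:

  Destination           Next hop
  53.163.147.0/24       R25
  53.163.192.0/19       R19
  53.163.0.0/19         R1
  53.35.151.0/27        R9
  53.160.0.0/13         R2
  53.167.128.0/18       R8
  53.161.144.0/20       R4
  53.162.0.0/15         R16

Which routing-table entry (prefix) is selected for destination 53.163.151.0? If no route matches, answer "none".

53.162.0.0/15

Entries matching 53.163.151.0:
  53.160.0.0/13 (53.160.0.0 - 53.167.255.255)
  53.162.0.0/15 (53.162.0.0 - 53.163.255.255)
Most specific is 53.162.0.0/15.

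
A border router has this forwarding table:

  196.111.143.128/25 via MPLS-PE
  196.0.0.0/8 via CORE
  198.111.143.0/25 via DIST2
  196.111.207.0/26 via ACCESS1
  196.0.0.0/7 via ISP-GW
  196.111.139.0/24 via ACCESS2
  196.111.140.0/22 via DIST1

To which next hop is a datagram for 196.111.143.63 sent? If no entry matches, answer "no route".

Routes whose prefix contains 196.111.143.63:
  196.0.0.0/7 (196.0.0.0 - 197.255.255.255) -> ISP-GW
  196.0.0.0/8 (196.0.0.0 - 196.255.255.255) -> CORE
  196.111.140.0/22 (196.111.140.0 - 196.111.143.255) -> DIST1
More-specific entries that do NOT match:
  196.111.207.0/26 (196.111.207.0 - 196.111.207.63) does not contain 196.111.143.63
  196.111.143.128/25 (196.111.143.128 - 196.111.143.255) does not contain 196.111.143.63
  198.111.143.0/25 (198.111.143.0 - 198.111.143.127) does not contain 196.111.143.63
  196.111.139.0/24 (196.111.139.0 - 196.111.139.255) does not contain 196.111.143.63
Longest matching prefix is /22 -> next hop DIST1.

DIST1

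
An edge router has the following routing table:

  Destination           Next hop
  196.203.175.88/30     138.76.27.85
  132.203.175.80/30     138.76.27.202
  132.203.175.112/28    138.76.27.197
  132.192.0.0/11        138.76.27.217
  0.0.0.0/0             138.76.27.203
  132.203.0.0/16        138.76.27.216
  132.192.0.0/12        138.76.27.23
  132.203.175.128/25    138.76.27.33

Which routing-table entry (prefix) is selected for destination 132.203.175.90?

Entries matching 132.203.175.90:
  0.0.0.0/0 (default, matches everything)
  132.192.0.0/11 (132.192.0.0 - 132.223.255.255)
  132.192.0.0/12 (132.192.0.0 - 132.207.255.255)
  132.203.0.0/16 (132.203.0.0 - 132.203.255.255)
Most specific is 132.203.0.0/16.

132.203.0.0/16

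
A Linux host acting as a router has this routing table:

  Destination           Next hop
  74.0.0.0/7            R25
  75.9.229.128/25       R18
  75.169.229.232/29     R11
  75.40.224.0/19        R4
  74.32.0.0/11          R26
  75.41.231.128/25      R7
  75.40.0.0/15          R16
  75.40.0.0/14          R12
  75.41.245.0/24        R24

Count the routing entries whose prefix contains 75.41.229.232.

Prefixes containing 75.41.229.232:
  74.0.0.0/7 (74.0.0.0 - 75.255.255.255)
  75.40.0.0/14 (75.40.0.0 - 75.43.255.255)
  75.40.0.0/15 (75.40.0.0 - 75.41.255.255)
Total matching entries: 3.

3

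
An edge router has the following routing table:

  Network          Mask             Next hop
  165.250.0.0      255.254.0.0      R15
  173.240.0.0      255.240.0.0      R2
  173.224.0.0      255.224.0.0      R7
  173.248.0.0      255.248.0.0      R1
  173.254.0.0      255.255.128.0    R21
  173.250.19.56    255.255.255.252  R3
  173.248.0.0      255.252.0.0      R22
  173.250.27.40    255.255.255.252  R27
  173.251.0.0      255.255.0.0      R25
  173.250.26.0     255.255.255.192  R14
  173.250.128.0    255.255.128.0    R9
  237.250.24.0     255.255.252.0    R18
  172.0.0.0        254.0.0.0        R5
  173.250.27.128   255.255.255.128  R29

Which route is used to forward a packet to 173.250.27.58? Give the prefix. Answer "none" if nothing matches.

Entries matching 173.250.27.58:
  172.0.0.0/7 (172.0.0.0 - 173.255.255.255)
  173.224.0.0/11 (173.224.0.0 - 173.255.255.255)
  173.240.0.0/12 (173.240.0.0 - 173.255.255.255)
  173.248.0.0/13 (173.248.0.0 - 173.255.255.255)
  173.248.0.0/14 (173.248.0.0 - 173.251.255.255)
Most specific is 173.248.0.0/14.

173.248.0.0/14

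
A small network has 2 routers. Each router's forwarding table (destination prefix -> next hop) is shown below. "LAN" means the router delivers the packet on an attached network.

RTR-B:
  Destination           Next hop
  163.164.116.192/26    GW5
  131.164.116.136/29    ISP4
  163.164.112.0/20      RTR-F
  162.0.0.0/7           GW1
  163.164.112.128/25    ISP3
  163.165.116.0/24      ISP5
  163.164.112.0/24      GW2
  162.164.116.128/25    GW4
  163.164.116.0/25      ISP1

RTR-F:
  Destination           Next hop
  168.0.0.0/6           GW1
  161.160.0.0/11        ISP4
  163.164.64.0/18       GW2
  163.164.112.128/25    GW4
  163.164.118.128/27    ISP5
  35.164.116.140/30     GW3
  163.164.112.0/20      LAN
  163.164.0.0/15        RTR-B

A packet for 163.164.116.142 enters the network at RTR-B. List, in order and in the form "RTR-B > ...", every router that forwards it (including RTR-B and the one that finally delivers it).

At RTR-B: longest match for 163.164.116.142 is 163.164.112.0/20 -> RTR-F
At RTR-F: longest match for 163.164.116.142 is 163.164.112.0/20 -> LAN

RTR-B > RTR-F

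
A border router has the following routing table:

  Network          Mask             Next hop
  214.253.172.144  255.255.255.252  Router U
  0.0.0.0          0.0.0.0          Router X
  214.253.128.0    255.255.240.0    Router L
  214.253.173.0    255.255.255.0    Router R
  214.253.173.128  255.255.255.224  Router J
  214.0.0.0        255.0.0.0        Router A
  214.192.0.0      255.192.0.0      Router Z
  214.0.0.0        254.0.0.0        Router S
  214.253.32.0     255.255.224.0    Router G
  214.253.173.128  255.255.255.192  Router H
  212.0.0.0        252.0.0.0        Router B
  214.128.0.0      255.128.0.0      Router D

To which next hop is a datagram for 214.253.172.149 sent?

Router Z

Routes whose prefix contains 214.253.172.149:
  0.0.0.0/0 (default, matches everything) -> Router X
  212.0.0.0/6 (212.0.0.0 - 215.255.255.255) -> Router B
  214.0.0.0/7 (214.0.0.0 - 215.255.255.255) -> Router S
  214.0.0.0/8 (214.0.0.0 - 214.255.255.255) -> Router A
  214.128.0.0/9 (214.128.0.0 - 214.255.255.255) -> Router D
  214.192.0.0/10 (214.192.0.0 - 214.255.255.255) -> Router Z
More-specific entries that do NOT match:
  214.253.172.144/30 (214.253.172.144 - 214.253.172.147) does not contain 214.253.172.149
  214.253.173.128/27 (214.253.173.128 - 214.253.173.159) does not contain 214.253.172.149
  214.253.173.128/26 (214.253.173.128 - 214.253.173.191) does not contain 214.253.172.149
  214.253.173.0/24 (214.253.173.0 - 214.253.173.255) does not contain 214.253.172.149
  214.253.128.0/20 (214.253.128.0 - 214.253.143.255) does not contain 214.253.172.149
  214.253.32.0/19 (214.253.32.0 - 214.253.63.255) does not contain 214.253.172.149
Longest matching prefix is /10 -> next hop Router Z.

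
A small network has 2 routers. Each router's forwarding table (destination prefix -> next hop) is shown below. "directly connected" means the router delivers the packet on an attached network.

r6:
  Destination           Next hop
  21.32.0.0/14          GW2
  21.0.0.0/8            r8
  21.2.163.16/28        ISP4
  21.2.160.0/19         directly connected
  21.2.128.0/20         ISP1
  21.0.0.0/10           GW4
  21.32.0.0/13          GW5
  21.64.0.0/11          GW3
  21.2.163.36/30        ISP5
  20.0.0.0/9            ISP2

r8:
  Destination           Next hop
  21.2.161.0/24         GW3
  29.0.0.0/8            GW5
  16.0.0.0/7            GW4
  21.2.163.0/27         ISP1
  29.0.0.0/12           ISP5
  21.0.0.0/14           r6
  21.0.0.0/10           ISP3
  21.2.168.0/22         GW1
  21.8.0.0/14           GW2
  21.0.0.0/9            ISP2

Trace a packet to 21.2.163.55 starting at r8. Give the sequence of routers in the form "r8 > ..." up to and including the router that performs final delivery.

At r8: longest match for 21.2.163.55 is 21.0.0.0/14 -> r6
At r6: longest match for 21.2.163.55 is 21.2.160.0/19 -> directly connected

r8 > r6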